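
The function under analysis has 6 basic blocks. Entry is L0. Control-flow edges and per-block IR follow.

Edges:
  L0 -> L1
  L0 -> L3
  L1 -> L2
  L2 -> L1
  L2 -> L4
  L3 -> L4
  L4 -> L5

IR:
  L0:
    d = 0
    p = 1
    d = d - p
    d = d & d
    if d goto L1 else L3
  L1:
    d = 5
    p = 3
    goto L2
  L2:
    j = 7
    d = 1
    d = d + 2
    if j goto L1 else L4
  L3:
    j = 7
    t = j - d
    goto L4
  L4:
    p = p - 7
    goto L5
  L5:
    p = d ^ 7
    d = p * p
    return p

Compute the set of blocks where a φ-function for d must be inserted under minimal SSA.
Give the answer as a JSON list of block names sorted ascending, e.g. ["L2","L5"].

Answer: ["L1", "L4"]

Working:
idom tree: L1←L0 L2←L1 L3←L0 L4←L0 L5←L4
Join-block Dom:
  L1: preds {L0,L2}: {L0} ∩ {L0,L1,L2} = {L0}; idom=L0
  L4: preds {L2,L3}: {L0,L1,L2} ∩ {L0,L3} = {L0}; idom=L0

DF walk-up:
  L1←L0: walk · to L0
  L1←L2: walk L2→L1 to L0
  L4←L2: walk L2→L1 to L0
  L4←L3: walk L3 to L0
  L0 → ∅
  L1 → {L1,L4}
  L2 → {L1,L4}
  L3 → {L4}
  L4 → ∅
  L5 → ∅

φ for d: defs {L0,L1,L2,L5}
  DF⁺ = {L1,L4}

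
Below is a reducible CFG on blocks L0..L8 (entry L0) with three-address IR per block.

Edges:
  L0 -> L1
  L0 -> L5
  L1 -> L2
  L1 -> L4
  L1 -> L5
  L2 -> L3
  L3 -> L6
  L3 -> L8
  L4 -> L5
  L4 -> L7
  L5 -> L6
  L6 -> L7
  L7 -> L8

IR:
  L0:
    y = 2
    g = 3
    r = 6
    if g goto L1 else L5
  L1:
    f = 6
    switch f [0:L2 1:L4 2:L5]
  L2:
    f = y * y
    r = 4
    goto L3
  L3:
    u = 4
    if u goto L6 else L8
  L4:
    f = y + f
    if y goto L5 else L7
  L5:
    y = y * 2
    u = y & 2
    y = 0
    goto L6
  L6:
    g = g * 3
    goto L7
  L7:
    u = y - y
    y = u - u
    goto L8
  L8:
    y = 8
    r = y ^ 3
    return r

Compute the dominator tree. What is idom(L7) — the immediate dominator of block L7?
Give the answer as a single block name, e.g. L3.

Answer: L0

Analysis:
idom tree: L1←L0 L2←L1 L3←L2 L4←L1 L5←L0 L6←L0 L7←L0 L8←L0
Join-block Dom:
  L5: preds {L0,L1,L4}: {L0} ∩ {L0,L1} ∩ {L0,L1,L4} = {L0}; idom=L0
  L6: preds {L3,L5}: {L0,L1,L2,L3} ∩ {L0,L5} = {L0}; idom=L0
  L7: preds {L4,L6}: {L0,L1,L4} ∩ {L0,L6} = {L0}; idom=L0
  L8: preds {L3,L7}: {L0,L1,L2,L3} ∩ {L0,L7} = {L0}; idom=L0

idom(L7) = L0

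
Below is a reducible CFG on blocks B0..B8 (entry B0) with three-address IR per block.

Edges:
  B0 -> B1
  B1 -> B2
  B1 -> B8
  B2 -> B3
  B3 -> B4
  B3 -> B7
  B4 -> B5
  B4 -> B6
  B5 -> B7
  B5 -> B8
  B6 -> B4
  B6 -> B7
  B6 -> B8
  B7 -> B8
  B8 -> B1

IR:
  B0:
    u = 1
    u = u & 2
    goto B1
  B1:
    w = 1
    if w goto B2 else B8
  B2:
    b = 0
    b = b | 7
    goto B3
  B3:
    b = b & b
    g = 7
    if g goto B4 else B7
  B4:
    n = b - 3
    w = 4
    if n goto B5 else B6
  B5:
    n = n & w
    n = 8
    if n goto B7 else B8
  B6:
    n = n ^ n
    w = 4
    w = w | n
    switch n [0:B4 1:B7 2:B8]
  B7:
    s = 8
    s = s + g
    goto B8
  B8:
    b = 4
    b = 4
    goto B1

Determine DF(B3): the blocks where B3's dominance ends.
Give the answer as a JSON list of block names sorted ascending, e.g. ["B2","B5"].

Answer: ["B8"]

Derivation:
idom tree: B1←B0 B2←B1 B3←B2 B4←B3 B5←B4 B6←B4 B7←B3 B8←B1
Join-block Dom:
  B1: preds {B0,B8}: {B0} ∩ {B0,B1,B8} = {B0}; idom=B0
  B4: preds {B3,B6}: {B0,B1,B2,B3} ∩ {B0,B1,B2,B3,B4,B6} = {B0,B1,B2,B3}; idom=B3
  B7: preds {B3,B5,B6}: {B0,B1,B2,B3} ∩ {B0,B1,B2,B3,B4,B5} ∩ {B0,B1,B2,B3,B4,B6} = {B0,B1,B2,B3}; idom=B3
  B8: preds {B1,B5,B6,B7}: {B0,B1} ∩ {B0,B1,B2,B3,B4,B5} ∩ {B0,B1,B2,B3,B4,B6} ∩ {B0,B1,B2,B3,B7} = {B0,B1}; idom=B1

DF derivation:
  join B1 pred B0: · stop@B0
  join B1 pred B8: B8→B1 stop@B0
  join B4 pred B3: · stop@B3
  join B4 pred B6: B6→B4 stop@B3
  join B7 pred B3: · stop@B3
  join B7 pred B5: B5→B4 stop@B3
  join B7 pred B6: B6→B4 stop@B3
  join B8 pred B1: · stop@B1
  join B8 pred B5: B5→B4→B3→B2 stop@B1
  join B8 pred B6: B6→B4→B3→B2 stop@B1
  join B8 pred B7: B7→B3→B2 stop@B1
  DF(B0)=∅
  DF(B1)={B1}
  DF(B2)={B8}
  DF(B3)={B8}
  DF(B4)={B4,B7,B8}
  DF(B5)={B7,B8}
  DF(B6)={B4,B7,B8}
  DF(B7)={B8}
  DF(B8)={B1}

DF(B3) = ["B8"]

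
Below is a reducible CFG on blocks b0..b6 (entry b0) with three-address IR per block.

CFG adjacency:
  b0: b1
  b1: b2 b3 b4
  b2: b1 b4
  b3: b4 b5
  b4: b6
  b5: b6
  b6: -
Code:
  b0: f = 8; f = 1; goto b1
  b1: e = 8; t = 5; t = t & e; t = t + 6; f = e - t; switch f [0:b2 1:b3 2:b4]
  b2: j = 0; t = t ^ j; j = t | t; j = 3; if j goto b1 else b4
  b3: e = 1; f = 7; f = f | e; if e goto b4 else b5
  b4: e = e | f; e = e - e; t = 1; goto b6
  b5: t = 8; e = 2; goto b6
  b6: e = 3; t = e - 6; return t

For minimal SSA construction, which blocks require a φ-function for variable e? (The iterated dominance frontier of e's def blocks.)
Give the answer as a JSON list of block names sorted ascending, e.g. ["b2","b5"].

Answer: ["b1", "b4", "b6"]

Working:
idom tree: b1←b0 b2←b1 b3←b1 b4←b1 b5←b3 b6←b1
Dom∩ at merges:
  b1: preds {b0,b2}: {b0} ∩ {b0,b1,b2} = {b0}; idom=b0
  b4: preds {b1,b2,b3}: {b0,b1} ∩ {b0,b1,b2} ∩ {b0,b1,b3} = {b0,b1}; idom=b1
  b6: preds {b4,b5}: {b0,b1,b4} ∩ {b0,b1,b3,b5} = {b0,b1}; idom=b1

Frontier:
  join b1 pred b0: · stop@b0
  join b1 pred b2: b2→b1 stop@b0
  join b4 pred b1: · stop@b1
  join b4 pred b2: b2 stop@b1
  join b4 pred b3: b3 stop@b1
  join b6 pred b4: b4 stop@b1
  join b6 pred b5: b5→b3 stop@b1
  b0 → ∅
  b1 → {b1}
  b2 → {b1,b4}
  b3 → {b4,b6}
  b4 → {b6}
  b5 → {b6}
  b6 → ∅

φ for e: defs {b1,b3,b4,b5,b6}
  DF⁺ = {b1,b4,b6}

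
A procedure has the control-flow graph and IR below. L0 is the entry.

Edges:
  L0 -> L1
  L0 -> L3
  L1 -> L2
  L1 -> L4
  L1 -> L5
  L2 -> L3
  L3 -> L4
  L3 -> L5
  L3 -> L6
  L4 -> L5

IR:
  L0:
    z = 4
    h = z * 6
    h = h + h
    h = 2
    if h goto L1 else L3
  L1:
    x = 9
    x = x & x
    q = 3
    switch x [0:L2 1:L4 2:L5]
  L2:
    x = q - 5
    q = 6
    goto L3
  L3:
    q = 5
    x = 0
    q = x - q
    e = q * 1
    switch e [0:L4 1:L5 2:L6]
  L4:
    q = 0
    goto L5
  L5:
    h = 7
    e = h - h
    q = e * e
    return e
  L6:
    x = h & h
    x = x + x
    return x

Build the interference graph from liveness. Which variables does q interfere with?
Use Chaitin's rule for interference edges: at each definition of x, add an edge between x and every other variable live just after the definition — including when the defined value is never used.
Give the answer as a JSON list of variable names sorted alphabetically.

Answer: ["e", "h", "x"]

Analysis:
Block summaries:
  L0: {h,z} / ∅
  L1: {q,x} / ∅
  L2: {q,x} / {q}
  L3: {e,q,x} / ∅
  L4: {q} / ∅
  L5: {e,h,q} / ∅
  L6: {x} / {h}

Liveness:
  live L0: ∅→{h}
  live L1: {h}→{h,q}
  live L2: {h,q}→{h}
  live L3: {h}→{h}
  live L4: ∅→∅
  live L5: ∅→∅
  live L6: {h}→∅

Interference:
  e — {h,q}
  h — {e,q,x}
  q — {e,h,x}
  x — {h,q}
  z — ∅

N(q) = ["e", "h", "x"]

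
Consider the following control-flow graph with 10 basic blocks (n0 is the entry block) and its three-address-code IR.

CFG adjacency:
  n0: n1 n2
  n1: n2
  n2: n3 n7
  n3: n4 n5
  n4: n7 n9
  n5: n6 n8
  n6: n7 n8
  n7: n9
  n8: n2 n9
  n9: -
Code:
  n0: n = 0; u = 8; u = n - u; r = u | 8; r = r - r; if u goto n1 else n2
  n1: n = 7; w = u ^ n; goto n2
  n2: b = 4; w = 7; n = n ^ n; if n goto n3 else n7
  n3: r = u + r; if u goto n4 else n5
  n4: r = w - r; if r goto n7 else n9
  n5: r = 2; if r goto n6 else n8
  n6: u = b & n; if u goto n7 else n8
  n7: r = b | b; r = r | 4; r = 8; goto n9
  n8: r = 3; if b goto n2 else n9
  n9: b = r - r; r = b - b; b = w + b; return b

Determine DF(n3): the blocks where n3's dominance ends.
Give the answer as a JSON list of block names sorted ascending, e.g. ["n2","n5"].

Answer: ["n2", "n7", "n9"]

Working:
idom tree: n1←n0 n2←n0 n3←n2 n4←n3 n5←n3 n6←n5 n7←n2 n8←n5 n9←n2
Dom∩ at merges:
  n2: preds {n0,n1,n8}: {n0} ∩ {n0,n1} ∩ {n0,n2,n3,n5,n8} = {n0}; idom=n0
  n7: preds {n2,n4,n6}: {n0,n2} ∩ {n0,n2,n3,n4} ∩ {n0,n2,n3,n5,n6} = {n0,n2}; idom=n2
  n8: preds {n5,n6}: {n0,n2,n3,n5} ∩ {n0,n2,n3,n5,n6} = {n0,n2,n3,n5}; idom=n5
  n9: preds {n4,n7,n8}: {n0,n2,n3,n4} ∩ {n0,n2,n7} ∩ {n0,n2,n3,n5,n8} = {n0,n2}; idom=n2

DF derivation:
  join n2 pred n0: · stop@n0
  join n2 pred n1: n1 stop@n0
  join n2 pred n8: n8→n5→n3→n2 stop@n0
  join n7 pred n2: · stop@n2
  join n7 pred n4: n4→n3 stop@n2
  join n7 pred n6: n6→n5→n3 stop@n2
  join n8 pred n5: · stop@n5
  join n8 pred n6: n6 stop@n5
  join n9 pred n4: n4→n3 stop@n2
  join n9 pred n7: n7 stop@n2
  join n9 pred n8: n8→n5→n3 stop@n2
  n0 → ∅
  n1 → {n2}
  n2 → {n2}
  n3 → {n2,n7,n9}
  n4 → {n7,n9}
  n5 → {n2,n7,n9}
  n6 → {n7,n8}
  n7 → {n9}
  n8 → {n2,n9}
  n9 → ∅

DF(n3) = ["n2", "n7", "n9"]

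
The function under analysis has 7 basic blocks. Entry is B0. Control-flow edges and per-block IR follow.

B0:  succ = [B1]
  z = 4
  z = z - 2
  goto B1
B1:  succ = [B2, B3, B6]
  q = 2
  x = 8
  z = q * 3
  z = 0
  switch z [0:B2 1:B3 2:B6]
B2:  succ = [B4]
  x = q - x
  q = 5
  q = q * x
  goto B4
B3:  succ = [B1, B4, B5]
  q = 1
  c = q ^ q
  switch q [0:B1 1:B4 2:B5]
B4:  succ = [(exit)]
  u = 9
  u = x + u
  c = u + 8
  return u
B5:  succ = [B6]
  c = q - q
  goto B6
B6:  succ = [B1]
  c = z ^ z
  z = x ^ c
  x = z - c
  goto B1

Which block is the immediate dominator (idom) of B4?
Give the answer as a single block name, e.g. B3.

idom tree: B1←B0 B2←B1 B3←B1 B4←B1 B5←B3 B6←B1
Dom at joins:
  B1: preds {B0,B3,B6}: {B0} ∩ {B0,B1,B3} ∩ {B0,B1,B6} = {B0}; idom=B0
  B4: preds {B2,B3}: {B0,B1,B2} ∩ {B0,B1,B3} = {B0,B1}; idom=B1
  B6: preds {B1,B5}: {B0,B1} ∩ {B0,B1,B3,B5} = {B0,B1}; idom=B1

idom(B4) = B1

Answer: B1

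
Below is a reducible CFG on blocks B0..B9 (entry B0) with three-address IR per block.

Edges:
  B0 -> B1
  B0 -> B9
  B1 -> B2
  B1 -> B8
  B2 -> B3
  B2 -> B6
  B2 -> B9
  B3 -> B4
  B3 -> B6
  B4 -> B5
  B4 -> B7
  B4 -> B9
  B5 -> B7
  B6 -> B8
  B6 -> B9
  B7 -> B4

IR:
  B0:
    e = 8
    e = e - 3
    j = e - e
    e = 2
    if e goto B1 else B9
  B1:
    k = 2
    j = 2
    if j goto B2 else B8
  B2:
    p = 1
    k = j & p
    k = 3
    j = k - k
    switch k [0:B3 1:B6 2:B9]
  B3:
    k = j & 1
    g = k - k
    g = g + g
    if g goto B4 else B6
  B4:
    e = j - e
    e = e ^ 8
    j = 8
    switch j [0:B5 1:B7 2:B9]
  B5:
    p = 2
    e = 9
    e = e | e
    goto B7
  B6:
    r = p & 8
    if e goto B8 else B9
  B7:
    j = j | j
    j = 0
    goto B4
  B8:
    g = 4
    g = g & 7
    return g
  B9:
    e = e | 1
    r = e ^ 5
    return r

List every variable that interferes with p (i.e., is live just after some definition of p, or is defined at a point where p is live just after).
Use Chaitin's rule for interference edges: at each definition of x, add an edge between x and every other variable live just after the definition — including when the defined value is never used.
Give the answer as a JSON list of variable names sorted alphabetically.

Answer: ["e", "g", "j", "k"]

Derivation:
def/use:
  B0 def {e,j} use ∅
  B1 def {j,k} use ∅
  B2 def {j,k,p} use {j}
  B3 def {g,k} use {j}
  B4 def {e,j} use {e,j}
  B5 def {e,p} use ∅
  B6 def {r} use {e,p}
  B7 def {j} use {j}
  B8 def {g} use ∅
  B9 def {e,r} use {e}

Liveness:
  live B0: ∅→{e}
  live B1: {e}→{e,j}
  live B2: {e,j}→{e,j,p}
  live B3: {e,j,p}→{e,j,p}
  live B4: {e,j}→{e,j}
  live B5: {j}→{e,j}
  live B6: {e,p}→{e}
  live B7: {e,j}→{e,j}
  live B8: ∅→∅
  live B9: {e}→∅

Conflict graph:
  e↔{g,j,k,p,r}
  g↔{e,j,p}
  j↔{e,g,k,p}
  k↔{e,j,p}
  p↔{e,g,j,k}
  r↔{e}

N(p) = ["e", "g", "j", "k"]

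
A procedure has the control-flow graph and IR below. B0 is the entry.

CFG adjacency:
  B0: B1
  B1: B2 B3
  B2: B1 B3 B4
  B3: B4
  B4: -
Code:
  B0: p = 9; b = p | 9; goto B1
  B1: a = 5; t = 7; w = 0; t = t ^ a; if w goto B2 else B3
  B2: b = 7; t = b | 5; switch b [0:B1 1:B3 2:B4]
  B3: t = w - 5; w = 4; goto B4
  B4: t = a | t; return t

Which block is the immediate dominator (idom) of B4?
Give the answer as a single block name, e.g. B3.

idom tree: B1←B0 B2←B1 B3←B1 B4←B1
Dom∩ at merges:
  B1: preds {B0,B2}: {B0} ∩ {B0,B1,B2} = {B0}; idom=B0
  B3: preds {B1,B2}: {B0,B1} ∩ {B0,B1,B2} = {B0,B1}; idom=B1
  B4: preds {B2,B3}: {B0,B1,B2} ∩ {B0,B1,B3} = {B0,B1}; idom=B1

idom(B4) = B1

Answer: B1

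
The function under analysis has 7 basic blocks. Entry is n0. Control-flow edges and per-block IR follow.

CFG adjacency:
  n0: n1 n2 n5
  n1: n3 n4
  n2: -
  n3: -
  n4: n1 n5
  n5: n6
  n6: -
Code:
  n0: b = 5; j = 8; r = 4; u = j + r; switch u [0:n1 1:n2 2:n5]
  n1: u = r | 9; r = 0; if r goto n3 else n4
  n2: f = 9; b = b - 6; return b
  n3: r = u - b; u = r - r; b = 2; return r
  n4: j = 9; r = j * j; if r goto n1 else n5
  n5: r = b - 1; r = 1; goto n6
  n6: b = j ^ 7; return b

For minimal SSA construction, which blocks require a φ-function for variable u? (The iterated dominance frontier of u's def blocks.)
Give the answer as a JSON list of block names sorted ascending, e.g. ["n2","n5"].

idom tree: n1←n0 n2←n0 n3←n1 n4←n1 n5←n0 n6←n5
Dom∩ at merges:
  n1: preds {n0,n4}: {n0} ∩ {n0,n1,n4} = {n0}; idom=n0
  n5: preds {n0,n4}: {n0} ∩ {n0,n1,n4} = {n0}; idom=n0

DF derivation:
  n1←n0: walk · to n0
  n1←n4: walk n4→n1 to n0
  n5←n0: walk · to n0
  n5←n4: walk n4→n1 to n0
  n0 → ∅
  n1 → {n1,n5}
  n2 → ∅
  n3 → ∅
  n4 → {n1,n5}
  n5 → ∅
  n6 → ∅

φ for u: defs {n0,n1,n3}
  DF⁺ = {n1,n5}

Answer: ["n1", "n5"]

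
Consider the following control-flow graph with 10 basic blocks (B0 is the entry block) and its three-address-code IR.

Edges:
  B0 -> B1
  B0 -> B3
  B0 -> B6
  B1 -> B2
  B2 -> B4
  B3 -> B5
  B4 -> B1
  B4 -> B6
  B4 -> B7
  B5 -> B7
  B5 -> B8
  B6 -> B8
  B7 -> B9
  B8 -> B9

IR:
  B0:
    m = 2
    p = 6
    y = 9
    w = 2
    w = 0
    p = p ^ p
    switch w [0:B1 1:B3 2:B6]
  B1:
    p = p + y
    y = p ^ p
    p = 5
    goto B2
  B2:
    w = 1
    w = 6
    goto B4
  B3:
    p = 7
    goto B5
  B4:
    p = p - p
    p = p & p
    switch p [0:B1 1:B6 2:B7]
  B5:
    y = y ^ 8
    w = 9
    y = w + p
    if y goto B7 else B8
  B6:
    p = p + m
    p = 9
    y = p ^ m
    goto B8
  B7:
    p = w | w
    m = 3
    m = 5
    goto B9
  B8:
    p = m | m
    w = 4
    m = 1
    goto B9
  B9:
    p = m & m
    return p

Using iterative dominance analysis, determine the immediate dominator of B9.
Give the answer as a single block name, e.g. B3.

idom tree: B1←B0 B2←B1 B3←B0 B4←B2 B5←B3 B6←B0 B7←B0 B8←B0 B9←B0
Dom∩ at merges:
  B1: preds {B0,B4}: {B0} ∩ {B0,B1,B2,B4} = {B0}; idom=B0
  B6: preds {B0,B4}: {B0} ∩ {B0,B1,B2,B4} = {B0}; idom=B0
  B7: preds {B4,B5}: {B0,B1,B2,B4} ∩ {B0,B3,B5} = {B0}; idom=B0
  B8: preds {B5,B6}: {B0,B3,B5} ∩ {B0,B6} = {B0}; idom=B0
  B9: preds {B7,B8}: {B0,B7} ∩ {B0,B8} = {B0}; idom=B0

idom(B9) = B0

Answer: B0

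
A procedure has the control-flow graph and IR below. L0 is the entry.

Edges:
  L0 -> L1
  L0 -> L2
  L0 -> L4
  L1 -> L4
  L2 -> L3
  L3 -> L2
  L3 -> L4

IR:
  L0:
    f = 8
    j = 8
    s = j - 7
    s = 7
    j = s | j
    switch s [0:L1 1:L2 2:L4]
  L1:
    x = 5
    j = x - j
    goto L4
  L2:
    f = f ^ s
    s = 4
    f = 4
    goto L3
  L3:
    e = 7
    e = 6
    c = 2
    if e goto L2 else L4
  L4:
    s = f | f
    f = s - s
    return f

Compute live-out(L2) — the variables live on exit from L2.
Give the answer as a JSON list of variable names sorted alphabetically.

Answer: ["f", "s"]

Derivation:
Per-block:
  L0 def {f,j,s} use ∅
  L1 def {j,x} use {j}
  L2 def {f,s} use {f,s}
  L3 def {c,e} use ∅
  L4 def {f,s} use {f}

Live sets:
  L0 li=∅ lo={f,j,s}
  L1 li={f,j} lo={f}
  L2 li={f,s} lo={f,s}
  L3 li={f,s} lo={f,s}
  L4 li={f} lo=∅

live-out(L2) = ["f", "s"]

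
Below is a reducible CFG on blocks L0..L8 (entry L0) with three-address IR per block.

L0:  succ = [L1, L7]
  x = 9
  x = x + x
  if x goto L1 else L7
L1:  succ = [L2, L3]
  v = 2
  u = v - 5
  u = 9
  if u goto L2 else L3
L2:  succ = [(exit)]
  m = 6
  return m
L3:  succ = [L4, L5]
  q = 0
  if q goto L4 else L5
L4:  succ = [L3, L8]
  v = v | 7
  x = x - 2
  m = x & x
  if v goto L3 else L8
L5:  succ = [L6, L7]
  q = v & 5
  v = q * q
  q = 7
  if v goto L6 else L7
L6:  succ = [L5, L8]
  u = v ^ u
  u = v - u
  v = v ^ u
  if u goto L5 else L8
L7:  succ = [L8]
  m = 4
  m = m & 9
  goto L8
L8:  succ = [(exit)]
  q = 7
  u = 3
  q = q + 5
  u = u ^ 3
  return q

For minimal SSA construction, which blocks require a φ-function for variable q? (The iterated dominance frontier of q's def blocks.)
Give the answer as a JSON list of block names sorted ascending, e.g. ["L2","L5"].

idom tree: L1←L0 L2←L1 L3←L1 L4←L3 L5←L3 L6←L5 L7←L0 L8←L0
Dom at joins:
  L3: preds {L1,L4}: {L0,L1} ∩ {L0,L1,L3,L4} = {L0,L1}; idom=L1
  L5: preds {L3,L6}: {L0,L1,L3} ∩ {L0,L1,L3,L5,L6} = {L0,L1,L3}; idom=L3
  L7: preds {L0,L5}: {L0} ∩ {L0,L1,L3,L5} = {L0}; idom=L0
  L8: preds {L4,L6,L7}: {L0,L1,L3,L4} ∩ {L0,L1,L3,L5,L6} ∩ {L0,L7} = {L0}; idom=L0

DF walk-up:
  join L3 pred L1: · stop@L1
  join L3 pred L4: L4→L3 stop@L1
  join L5 pred L3: · stop@L3
  join L5 pred L6: L6→L5 stop@L3
  join L7 pred L0: · stop@L0
  join L7 pred L5: L5→L3→L1 stop@L0
  join L8 pred L4: L4→L3→L1 stop@L0
  join L8 pred L6: L6→L5→L3→L1 stop@L0
  join L8 pred L7: L7 stop@L0
  L0 → ∅
  L1 → {L7,L8}
  L2 → ∅
  L3 → {L3,L7,L8}
  L4 → {L3,L8}
  L5 → {L5,L7,L8}
  L6 → {L5,L8}
  L7 → {L8}
  L8 → ∅

φ for q: defs {L3,L5,L8}
  DF⁺ = {L3,L5,L7,L8}

Answer: ["L3", "L5", "L7", "L8"]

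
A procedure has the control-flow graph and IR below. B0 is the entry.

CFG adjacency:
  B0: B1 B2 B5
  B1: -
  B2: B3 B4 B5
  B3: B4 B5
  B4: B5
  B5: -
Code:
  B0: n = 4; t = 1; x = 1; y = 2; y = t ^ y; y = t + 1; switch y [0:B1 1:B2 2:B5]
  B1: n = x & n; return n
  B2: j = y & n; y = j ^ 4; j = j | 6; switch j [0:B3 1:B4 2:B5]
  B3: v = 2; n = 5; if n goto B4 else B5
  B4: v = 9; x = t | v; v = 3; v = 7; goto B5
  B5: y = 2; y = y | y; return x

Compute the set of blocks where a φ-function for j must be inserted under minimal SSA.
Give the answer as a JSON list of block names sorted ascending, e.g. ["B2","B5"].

Answer: ["B5"]

Analysis:
idom tree: B1←B0 B2←B0 B3←B2 B4←B2 B5←B0
Join-block Dom:
  B4: preds {B2,B3}: {B0,B2} ∩ {B0,B2,B3} = {B0,B2}; idom=B2
  B5: preds {B0,B2,B3,B4}: {B0} ∩ {B0,B2} ∩ {B0,B2,B3} ∩ {B0,B2,B4} = {B0}; idom=B0

Frontier:
  B4←B2: walk · to B2
  B4←B3: walk B3 to B2
  B5←B0: walk · to B0
  B5←B2: walk B2 to B0
  B5←B3: walk B3→B2 to B0
  B5←B4: walk B4→B2 to B0
  B0: DF=∅
  B1: DF=∅
  B2: DF={B5}
  B3: DF={B4,B5}
  B4: DF={B5}
  B5: DF=∅

φ for j: defs {B2}
  DF⁺ = {B5}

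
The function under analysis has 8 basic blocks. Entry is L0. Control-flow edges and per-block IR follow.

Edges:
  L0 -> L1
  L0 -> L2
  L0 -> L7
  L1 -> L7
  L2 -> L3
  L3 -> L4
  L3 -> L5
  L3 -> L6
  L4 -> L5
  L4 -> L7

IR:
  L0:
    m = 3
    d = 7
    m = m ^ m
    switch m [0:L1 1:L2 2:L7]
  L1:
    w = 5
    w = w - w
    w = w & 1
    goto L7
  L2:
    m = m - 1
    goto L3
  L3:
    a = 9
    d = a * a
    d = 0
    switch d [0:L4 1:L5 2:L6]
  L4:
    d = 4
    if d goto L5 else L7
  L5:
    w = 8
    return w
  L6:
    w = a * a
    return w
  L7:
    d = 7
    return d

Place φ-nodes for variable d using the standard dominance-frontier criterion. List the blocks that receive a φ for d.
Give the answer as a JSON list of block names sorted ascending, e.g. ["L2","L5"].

idom tree: L1←L0 L2←L0 L3←L2 L4←L3 L5←L3 L6←L3 L7←L0
Dom at joins:
  L5: preds {L3,L4}: {L0,L2,L3} ∩ {L0,L2,L3,L4} = {L0,L2,L3}; idom=L3
  L7: preds {L0,L1,L4}: {L0} ∩ {L0,L1} ∩ {L0,L2,L3,L4} = {L0}; idom=L0

DF derivation:
  join L5 pred L3: · stop@L3
  join L5 pred L4: L4 stop@L3
  join L7 pred L0: · stop@L0
  join L7 pred L1: L1 stop@L0
  join L7 pred L4: L4→L3→L2 stop@L0
  DF(L0)=∅
  DF(L1)={L7}
  DF(L2)={L7}
  DF(L3)={L7}
  DF(L4)={L5,L7}
  DF(L5)=∅
  DF(L6)=∅
  DF(L7)=∅

φ for d: defs {L0,L3,L4,L7}
  DF⁺ = {L5,L7}

Answer: ["L5", "L7"]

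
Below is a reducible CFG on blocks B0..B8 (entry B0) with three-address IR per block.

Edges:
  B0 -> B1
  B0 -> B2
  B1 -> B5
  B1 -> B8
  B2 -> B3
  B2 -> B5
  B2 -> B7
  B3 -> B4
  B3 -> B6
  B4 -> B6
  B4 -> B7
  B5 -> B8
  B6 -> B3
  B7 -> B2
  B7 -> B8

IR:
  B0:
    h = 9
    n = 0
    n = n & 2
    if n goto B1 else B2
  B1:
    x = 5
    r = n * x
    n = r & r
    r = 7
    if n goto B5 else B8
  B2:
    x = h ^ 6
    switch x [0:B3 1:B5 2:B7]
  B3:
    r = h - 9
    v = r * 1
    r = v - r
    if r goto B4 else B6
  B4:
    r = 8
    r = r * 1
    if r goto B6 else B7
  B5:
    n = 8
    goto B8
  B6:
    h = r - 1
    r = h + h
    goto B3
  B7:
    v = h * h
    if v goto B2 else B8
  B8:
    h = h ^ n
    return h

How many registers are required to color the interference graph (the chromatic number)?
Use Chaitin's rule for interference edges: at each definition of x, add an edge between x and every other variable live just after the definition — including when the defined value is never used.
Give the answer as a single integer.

def/use:
  B0: {h,n} / ∅
  B1: {n,r,x} / {n}
  B2: {x} / {h}
  B3: {r,v} / {h}
  B4: {r} / ∅
  B5: {n} / ∅
  B6: {h,r} / {r}
  B7: {v} / {h}
  B8: {h} / {h,n}

Backward fixpoint:
  live B0: ∅→{h,n}
  live B1: {h,n}→{h,n}
  live B2: {h,n}→{h,n}
  live B3: {h,n}→{h,n,r}
  live B4: {h,n}→{h,n,r}
  live B5: {h}→{h,n}
  live B6: {n,r}→{h,n}
  live B7: {h,n}→{h,n}
  live B8: {h,n}→∅

Interfere edges:
  h: {n,r,v,x}
  n: {h,r,v,x}
  r: {h,n,v}
  v: {h,n,r}
  x: {h,n}

Registers:
  clique {h,n,r,v} ⇒ need ≥ 4
  4-colouring: R0={h}  R1={n}  R2={r,x}  R3={v}
  χ = 4

Answer: 4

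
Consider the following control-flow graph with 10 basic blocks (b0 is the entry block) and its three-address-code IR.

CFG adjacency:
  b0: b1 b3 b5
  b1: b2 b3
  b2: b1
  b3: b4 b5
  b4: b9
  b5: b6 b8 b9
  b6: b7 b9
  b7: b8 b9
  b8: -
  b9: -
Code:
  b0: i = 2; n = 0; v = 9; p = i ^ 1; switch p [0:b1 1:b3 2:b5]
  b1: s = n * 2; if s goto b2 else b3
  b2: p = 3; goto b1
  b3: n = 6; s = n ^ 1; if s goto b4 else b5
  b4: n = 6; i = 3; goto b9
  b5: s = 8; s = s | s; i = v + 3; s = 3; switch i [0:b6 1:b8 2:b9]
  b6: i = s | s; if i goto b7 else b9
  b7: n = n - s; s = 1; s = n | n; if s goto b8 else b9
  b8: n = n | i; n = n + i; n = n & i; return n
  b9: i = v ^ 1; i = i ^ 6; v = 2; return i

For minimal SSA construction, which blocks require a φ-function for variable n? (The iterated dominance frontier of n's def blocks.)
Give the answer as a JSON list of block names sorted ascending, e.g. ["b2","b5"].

idom tree: b1←b0 b2←b1 b3←b0 b4←b3 b5←b0 b6←b5 b7←b6 b8←b5 b9←b0
Dom at joins:
  b1: preds {b0,b2}: {b0} ∩ {b0,b1,b2} = {b0}; idom=b0
  b3: preds {b0,b1}: {b0} ∩ {b0,b1} = {b0}; idom=b0
  b5: preds {b0,b3}: {b0} ∩ {b0,b3} = {b0}; idom=b0
  b8: preds {b5,b7}: {b0,b5} ∩ {b0,b5,b6,b7} = {b0,b5}; idom=b5
  b9: preds {b4,b5,b6,b7}: {b0,b3,b4} ∩ {b0,b5} ∩ {b0,b5,b6} ∩ {b0,b5,b6,b7} = {b0}; idom=b0

Frontier:
  join b1 pred b0: · stop@b0
  join b1 pred b2: b2→b1 stop@b0
  join b3 pred b0: · stop@b0
  join b3 pred b1: b1 stop@b0
  join b5 pred b0: · stop@b0
  join b5 pred b3: b3 stop@b0
  join b8 pred b5: · stop@b5
  join b8 pred b7: b7→b6 stop@b5
  join b9 pred b4: b4→b3 stop@b0
  join b9 pred b5: b5 stop@b0
  join b9 pred b6: b6→b5 stop@b0
  join b9 pred b7: b7→b6→b5 stop@b0
  DF(b0)=∅
  DF(b1)={b1,b3}
  DF(b2)={b1}
  DF(b3)={b5,b9}
  DF(b4)={b9}
  DF(b5)={b9}
  DF(b6)={b8,b9}
  DF(b7)={b8,b9}
  DF(b8)=∅
  DF(b9)=∅

φ for n: defs {b0,b3,b4,b7,b8}
  DF⁺ = {b5,b8,b9}

Answer: ["b5", "b8", "b9"]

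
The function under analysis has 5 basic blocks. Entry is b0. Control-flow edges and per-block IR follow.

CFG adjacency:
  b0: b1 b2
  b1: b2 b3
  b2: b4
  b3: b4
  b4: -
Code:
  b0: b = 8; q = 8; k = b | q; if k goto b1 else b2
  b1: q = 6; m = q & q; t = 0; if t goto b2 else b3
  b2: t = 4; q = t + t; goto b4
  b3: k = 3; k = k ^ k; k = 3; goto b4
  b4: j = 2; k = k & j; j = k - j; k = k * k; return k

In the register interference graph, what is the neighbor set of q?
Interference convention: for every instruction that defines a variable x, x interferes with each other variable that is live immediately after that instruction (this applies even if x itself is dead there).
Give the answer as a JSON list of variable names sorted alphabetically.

Per-block:
  b0: def={b,k,q} ue=∅
  b1: def={m,q,t} ue=∅
  b2: def={q,t} ue=∅
  b3: def={k} ue=∅
  b4: def={j,k} ue={k}

Live sets:
  live b0: ∅→{k}
  live b1: {k}→{k}
  live b2: {k}→{k}
  live b3: ∅→{k}
  live b4: {k}→∅

Interference:
  b: {q}
  j: {k}
  k: {j,m,q,t}
  m: {k}
  q: {b,k}
  t: {k}

N(q) = ["b", "k"]

Answer: ["b", "k"]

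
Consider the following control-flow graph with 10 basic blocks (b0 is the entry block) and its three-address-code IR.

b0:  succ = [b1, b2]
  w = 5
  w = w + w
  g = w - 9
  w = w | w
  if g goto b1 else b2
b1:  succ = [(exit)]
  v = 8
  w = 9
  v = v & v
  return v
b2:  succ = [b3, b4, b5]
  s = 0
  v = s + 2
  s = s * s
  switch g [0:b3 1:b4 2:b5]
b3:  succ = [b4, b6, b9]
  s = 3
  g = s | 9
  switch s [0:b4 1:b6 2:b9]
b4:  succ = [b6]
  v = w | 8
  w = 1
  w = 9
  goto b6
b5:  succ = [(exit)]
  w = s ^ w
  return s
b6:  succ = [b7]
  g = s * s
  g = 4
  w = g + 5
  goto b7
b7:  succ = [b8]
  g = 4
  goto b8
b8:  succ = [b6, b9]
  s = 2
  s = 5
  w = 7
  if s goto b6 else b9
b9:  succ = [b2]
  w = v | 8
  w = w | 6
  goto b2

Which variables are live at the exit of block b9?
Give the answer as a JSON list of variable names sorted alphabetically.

def/use:
  b0 def {g,w} use ∅
  b1 def {v,w} use ∅
  b2 def {s,v} use {g}
  b3 def {g,s} use ∅
  b4 def {v,w} use {w}
  b5 def {w} use {s,w}
  b6 def {g,w} use {s}
  b7 def {g} use ∅
  b8 def {s,w} use ∅
  b9 def {w} use {v}

Backward fixpoint:
  live b0: ∅→{g,w}
  live b1: ∅→∅
  live b2: {g,w}→{s,v,w}
  live b3: {v,w}→{g,s,v,w}
  live b4: {s,w}→{s,v}
  live b5: {s,w}→∅
  live b6: {s,v}→{v}
  live b7: {v}→{g,v}
  live b8: {g,v}→{g,s,v}
  live b9: {g,v}→{g,w}

live-out(b9) = ["g", "w"]

Answer: ["g", "w"]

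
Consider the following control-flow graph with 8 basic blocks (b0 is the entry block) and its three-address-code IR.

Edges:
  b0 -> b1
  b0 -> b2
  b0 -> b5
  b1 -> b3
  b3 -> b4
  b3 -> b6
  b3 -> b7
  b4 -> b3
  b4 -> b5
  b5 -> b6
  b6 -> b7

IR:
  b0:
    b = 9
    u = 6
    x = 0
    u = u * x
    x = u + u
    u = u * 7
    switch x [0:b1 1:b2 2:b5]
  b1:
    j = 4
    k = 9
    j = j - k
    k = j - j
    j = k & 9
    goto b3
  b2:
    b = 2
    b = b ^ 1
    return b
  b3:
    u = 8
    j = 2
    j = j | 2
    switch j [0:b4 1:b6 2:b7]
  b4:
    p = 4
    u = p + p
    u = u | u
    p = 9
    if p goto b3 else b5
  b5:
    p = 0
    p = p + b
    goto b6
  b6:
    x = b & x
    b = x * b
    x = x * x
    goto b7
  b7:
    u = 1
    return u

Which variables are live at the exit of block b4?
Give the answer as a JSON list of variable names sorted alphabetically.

Per-block:
  b0 def {b,u,x} use ∅
  b1 def {j,k} use ∅
  b2 def {b} use ∅
  b3 def {j,u} use ∅
  b4 def {p,u} use ∅
  b5 def {p} use {b}
  b6 def {b,x} use {b,x}
  b7 def {u} use ∅

Backward fixpoint:
  b0: in=∅ out={b,x}
  b1: in={b,x} out={b,x}
  b2: in=∅ out=∅
  b3: in={b,x} out={b,x}
  b4: in={b,x} out={b,x}
  b5: in={b,x} out={b,x}
  b6: in={b,x} out=∅
  b7: in=∅ out=∅

live-out(b4) = ["b", "x"]

Answer: ["b", "x"]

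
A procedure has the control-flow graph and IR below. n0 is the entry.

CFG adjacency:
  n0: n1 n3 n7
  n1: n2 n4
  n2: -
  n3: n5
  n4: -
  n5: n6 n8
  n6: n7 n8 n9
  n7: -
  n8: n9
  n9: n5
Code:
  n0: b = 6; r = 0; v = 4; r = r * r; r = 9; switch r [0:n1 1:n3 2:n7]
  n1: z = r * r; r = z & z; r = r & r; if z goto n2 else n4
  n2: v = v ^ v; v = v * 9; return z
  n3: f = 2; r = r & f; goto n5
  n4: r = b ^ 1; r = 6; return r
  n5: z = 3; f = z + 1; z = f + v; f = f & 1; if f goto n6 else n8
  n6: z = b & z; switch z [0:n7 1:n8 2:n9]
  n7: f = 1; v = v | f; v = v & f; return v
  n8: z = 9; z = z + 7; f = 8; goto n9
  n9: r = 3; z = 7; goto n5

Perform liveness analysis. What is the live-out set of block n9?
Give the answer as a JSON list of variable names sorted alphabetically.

Answer: ["b", "v"]

Analysis:
Per-block:
  n0: def={b,r,v} ue=∅
  n1: def={r,z} ue={r}
  n2: def={v} ue={v,z}
  n3: def={f,r} ue={r}
  n4: def={r} ue={b}
  n5: def={f,z} ue={v}
  n6: def={z} ue={b,z}
  n7: def={f,v} ue={v}
  n8: def={f,z} ue=∅
  n9: def={r,z} ue=∅

Backward fixpoint:
  live n0: ∅→{b,r,v}
  live n1: {b,r,v}→{b,v,z}
  live n2: {v,z}→∅
  live n3: {b,r,v}→{b,v}
  live n4: {b}→∅
  live n5: {b,v}→{b,v,z}
  live n6: {b,v,z}→{b,v}
  live n7: {v}→∅
  live n8: {b,v}→{b,v}
  live n9: {b,v}→{b,v}

live-out(n9) = ["b", "v"]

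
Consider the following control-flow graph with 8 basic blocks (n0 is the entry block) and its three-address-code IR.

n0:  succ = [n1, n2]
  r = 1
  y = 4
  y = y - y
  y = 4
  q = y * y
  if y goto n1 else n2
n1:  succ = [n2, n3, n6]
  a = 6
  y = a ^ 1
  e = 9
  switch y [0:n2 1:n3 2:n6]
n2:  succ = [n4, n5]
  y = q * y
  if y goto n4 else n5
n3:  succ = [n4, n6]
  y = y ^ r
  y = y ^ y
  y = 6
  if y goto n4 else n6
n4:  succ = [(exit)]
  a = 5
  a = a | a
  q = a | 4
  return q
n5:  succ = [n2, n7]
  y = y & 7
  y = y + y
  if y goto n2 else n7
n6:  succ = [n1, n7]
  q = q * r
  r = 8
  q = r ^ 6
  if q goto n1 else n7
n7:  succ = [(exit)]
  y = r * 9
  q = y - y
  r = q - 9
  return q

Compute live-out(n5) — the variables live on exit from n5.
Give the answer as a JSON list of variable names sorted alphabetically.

Answer: ["q", "r", "y"]

Working:
Block summaries:
  n0 def {q,r,y} use ∅
  n1 def {a,e,y} use ∅
  n2 def {y} use {q,y}
  n3 def {y} use {r,y}
  n4 def {a,q} use ∅
  n5 def {y} use {y}
  n6 def {q,r} use {q,r}
  n7 def {q,r,y} use {r}

Live sets:
  live n0: ∅→{q,r,y}
  live n1: {q,r}→{q,r,y}
  live n2: {q,r,y}→{q,r,y}
  live n3: {q,r,y}→{q,r}
  live n4: ∅→∅
  live n5: {q,r,y}→{q,r,y}
  live n6: {q,r}→{q,r}
  live n7: {r}→∅

live-out(n5) = ["q", "r", "y"]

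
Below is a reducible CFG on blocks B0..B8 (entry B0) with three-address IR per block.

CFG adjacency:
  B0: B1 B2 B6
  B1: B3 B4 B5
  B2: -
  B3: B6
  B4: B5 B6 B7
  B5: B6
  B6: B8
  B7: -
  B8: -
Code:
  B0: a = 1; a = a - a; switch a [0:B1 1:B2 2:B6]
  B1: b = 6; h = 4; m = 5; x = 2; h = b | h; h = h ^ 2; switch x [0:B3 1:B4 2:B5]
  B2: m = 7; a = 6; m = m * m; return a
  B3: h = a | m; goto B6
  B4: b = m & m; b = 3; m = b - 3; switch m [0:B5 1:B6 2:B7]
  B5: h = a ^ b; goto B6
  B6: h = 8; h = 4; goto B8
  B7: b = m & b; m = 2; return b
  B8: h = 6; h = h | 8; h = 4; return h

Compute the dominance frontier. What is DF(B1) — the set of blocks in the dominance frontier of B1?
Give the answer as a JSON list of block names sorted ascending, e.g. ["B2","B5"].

Answer: ["B6"]

Analysis:
idom tree: B1←B0 B2←B0 B3←B1 B4←B1 B5←B1 B6←B0 B7←B4 B8←B6
Join-block Dom:
  B5: preds {B1,B4}: {B0,B1} ∩ {B0,B1,B4} = {B0,B1}; idom=B1
  B6: preds {B0,B3,B4,B5}: {B0} ∩ {B0,B1,B3} ∩ {B0,B1,B4} ∩ {B0,B1,B5} = {B0}; idom=B0

Frontier:
  join B5 pred B1: · stop@B1
  join B5 pred B4: B4 stop@B1
  join B6 pred B0: · stop@B0
  join B6 pred B3: B3→B1 stop@B0
  join B6 pred B4: B4→B1 stop@B0
  join B6 pred B5: B5→B1 stop@B0
  DF(B0)=∅
  DF(B1)={B6}
  DF(B2)=∅
  DF(B3)={B6}
  DF(B4)={B5,B6}
  DF(B5)={B6}
  DF(B6)=∅
  DF(B7)=∅
  DF(B8)=∅

DF(B1) = ["B6"]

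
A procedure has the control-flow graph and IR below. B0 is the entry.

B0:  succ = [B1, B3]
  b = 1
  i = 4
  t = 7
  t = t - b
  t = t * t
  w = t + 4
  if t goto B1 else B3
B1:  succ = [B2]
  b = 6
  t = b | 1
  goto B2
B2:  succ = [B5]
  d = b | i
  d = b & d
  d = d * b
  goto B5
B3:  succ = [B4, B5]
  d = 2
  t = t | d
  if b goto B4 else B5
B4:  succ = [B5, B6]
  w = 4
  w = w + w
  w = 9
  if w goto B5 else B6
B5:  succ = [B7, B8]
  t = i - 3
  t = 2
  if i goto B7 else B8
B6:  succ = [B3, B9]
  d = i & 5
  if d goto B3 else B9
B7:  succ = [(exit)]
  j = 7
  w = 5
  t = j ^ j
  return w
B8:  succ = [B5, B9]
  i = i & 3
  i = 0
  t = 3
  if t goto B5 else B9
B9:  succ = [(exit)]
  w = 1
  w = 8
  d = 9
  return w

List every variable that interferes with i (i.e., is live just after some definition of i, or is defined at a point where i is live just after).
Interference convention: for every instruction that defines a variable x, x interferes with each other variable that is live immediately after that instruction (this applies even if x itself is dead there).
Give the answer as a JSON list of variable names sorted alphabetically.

Answer: ["b", "d", "t", "w"]

Derivation:
def/use:
  B0: def={b,i,t,w} ue=∅
  B1: def={b,t} ue=∅
  B2: def={d} ue={b,i}
  B3: def={d,t} ue={b,t}
  B4: def={w} ue=∅
  B5: def={t} ue={i}
  B6: def={d} ue={i}
  B7: def={j,t,w} ue=∅
  B8: def={i,t} ue={i}
  B9: def={d,w} ue=∅

Backward fixpoint:
  B0: in=∅ out={b,i,t}
  B1: in={i} out={b,i}
  B2: in={b,i} out={i}
  B3: in={b,i,t} out={b,i,t}
  B4: in={b,i,t} out={b,i,t}
  B5: in={i} out={i}
  B6: in={b,i,t} out={b,i,t}
  B7: in=∅ out=∅
  B8: in={i} out={i}
  B9: in=∅ out=∅

Interference:
  b — {d,i,t,w}
  d — {b,i,t,w}
  i — {b,d,t,w}
  j — {w}
  t — {b,d,i,w}
  w — {b,d,i,j,t}

N(i) = ["b", "d", "t", "w"]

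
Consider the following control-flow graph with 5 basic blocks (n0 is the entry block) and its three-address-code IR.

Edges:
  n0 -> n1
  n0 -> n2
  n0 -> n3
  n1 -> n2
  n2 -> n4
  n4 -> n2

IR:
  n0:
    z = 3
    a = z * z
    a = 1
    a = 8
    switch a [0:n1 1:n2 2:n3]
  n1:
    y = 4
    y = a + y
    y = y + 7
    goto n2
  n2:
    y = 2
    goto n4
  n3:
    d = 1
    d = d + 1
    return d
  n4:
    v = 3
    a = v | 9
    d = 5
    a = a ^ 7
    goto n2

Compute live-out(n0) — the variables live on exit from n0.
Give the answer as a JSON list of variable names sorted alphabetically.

Per-block:
  n0 def {a,z} use ∅
  n1 def {y} use {a}
  n2 def {y} use ∅
  n3 def {d} use ∅
  n4 def {a,d,v} use ∅

Live sets:
  n0 li=∅ lo={a}
  n1 li={a} lo=∅
  n2 li=∅ lo=∅
  n3 li=∅ lo=∅
  n4 li=∅ lo=∅

live-out(n0) = ["a"]

Answer: ["a"]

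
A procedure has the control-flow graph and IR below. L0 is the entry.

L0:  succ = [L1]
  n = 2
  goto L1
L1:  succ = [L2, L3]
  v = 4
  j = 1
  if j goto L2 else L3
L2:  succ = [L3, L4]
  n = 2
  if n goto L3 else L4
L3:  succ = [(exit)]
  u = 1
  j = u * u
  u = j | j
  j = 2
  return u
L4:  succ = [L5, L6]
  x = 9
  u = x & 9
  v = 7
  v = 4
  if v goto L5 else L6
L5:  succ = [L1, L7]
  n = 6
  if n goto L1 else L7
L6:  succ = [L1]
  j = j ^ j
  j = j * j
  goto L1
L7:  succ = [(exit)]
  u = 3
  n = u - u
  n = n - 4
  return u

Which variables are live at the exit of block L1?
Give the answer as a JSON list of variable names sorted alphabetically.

Answer: ["j"]

Analysis:
Block summaries:
  L0: def={n} ue=∅
  L1: def={j,v} ue=∅
  L2: def={n} ue=∅
  L3: def={j,u} ue=∅
  L4: def={u,v,x} ue=∅
  L5: def={n} ue=∅
  L6: def={j} ue={j}
  L7: def={n,u} ue=∅

Liveness:
  L0: in=∅ out=∅
  L1: in=∅ out={j}
  L2: in={j} out={j}
  L3: in=∅ out=∅
  L4: in={j} out={j}
  L5: in=∅ out=∅
  L6: in={j} out=∅
  L7: in=∅ out=∅

live-out(L1) = ["j"]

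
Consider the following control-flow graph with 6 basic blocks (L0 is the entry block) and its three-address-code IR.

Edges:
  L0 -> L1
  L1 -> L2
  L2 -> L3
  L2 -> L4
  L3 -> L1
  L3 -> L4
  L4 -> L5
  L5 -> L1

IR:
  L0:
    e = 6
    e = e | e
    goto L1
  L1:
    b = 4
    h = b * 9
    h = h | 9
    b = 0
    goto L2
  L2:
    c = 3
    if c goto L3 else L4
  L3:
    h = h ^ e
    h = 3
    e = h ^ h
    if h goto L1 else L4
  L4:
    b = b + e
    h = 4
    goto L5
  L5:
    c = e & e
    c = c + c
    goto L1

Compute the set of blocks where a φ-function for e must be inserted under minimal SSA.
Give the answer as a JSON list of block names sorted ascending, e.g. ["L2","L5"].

idom tree: L1←L0 L2←L1 L3←L2 L4←L2 L5←L4
Join-block Dom:
  L1: preds {L0,L3,L5}: {L0} ∩ {L0,L1,L2,L3} ∩ {L0,L1,L2,L4,L5} = {L0}; idom=L0
  L4: preds {L2,L3}: {L0,L1,L2} ∩ {L0,L1,L2,L3} = {L0,L1,L2}; idom=L2

DF derivation:
  join L1 pred L0: · stop@L0
  join L1 pred L3: L3→L2→L1 stop@L0
  join L1 pred L5: L5→L4→L2→L1 stop@L0
  join L4 pred L2: · stop@L2
  join L4 pred L3: L3 stop@L2
  DF(L0)=∅
  DF(L1)={L1}
  DF(L2)={L1}
  DF(L3)={L1,L4}
  DF(L4)={L1}
  DF(L5)={L1}

φ for e: defs {L0,L3}
  DF⁺ = {L1,L4}

Answer: ["L1", "L4"]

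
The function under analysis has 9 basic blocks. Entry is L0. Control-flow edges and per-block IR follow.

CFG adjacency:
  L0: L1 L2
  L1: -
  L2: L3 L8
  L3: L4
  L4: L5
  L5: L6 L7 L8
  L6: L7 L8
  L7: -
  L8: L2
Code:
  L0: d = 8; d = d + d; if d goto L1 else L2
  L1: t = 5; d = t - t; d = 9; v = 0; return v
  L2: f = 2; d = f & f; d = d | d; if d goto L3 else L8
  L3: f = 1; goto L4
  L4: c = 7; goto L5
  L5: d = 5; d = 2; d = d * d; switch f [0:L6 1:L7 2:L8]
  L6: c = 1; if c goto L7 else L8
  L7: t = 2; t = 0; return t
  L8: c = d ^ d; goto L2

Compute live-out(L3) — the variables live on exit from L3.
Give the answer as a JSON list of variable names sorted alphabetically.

Answer: ["f"]

Derivation:
Per-block:
  L0: def={d} ue=∅
  L1: def={d,t,v} ue=∅
  L2: def={d,f} ue=∅
  L3: def={f} ue=∅
  L4: def={c} ue=∅
  L5: def={d} ue={f}
  L6: def={c} ue=∅
  L7: def={t} ue=∅
  L8: def={c} ue={d}

Live sets:
  live L0: ∅→∅
  live L1: ∅→∅
  live L2: ∅→{d}
  live L3: ∅→{f}
  live L4: {f}→{f}
  live L5: {f}→{d}
  live L6: {d}→{d}
  live L7: ∅→∅
  live L8: {d}→∅

live-out(L3) = ["f"]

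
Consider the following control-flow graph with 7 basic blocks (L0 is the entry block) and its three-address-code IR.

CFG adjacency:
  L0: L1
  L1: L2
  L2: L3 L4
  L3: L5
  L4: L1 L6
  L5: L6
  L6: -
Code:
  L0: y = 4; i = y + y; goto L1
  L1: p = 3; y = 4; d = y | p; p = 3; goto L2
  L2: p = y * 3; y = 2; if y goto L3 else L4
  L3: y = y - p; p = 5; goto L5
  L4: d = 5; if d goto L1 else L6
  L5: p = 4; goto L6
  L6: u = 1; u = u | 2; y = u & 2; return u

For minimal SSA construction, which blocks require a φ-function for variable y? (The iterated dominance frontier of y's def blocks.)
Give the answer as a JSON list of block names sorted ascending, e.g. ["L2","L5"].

Answer: ["L1", "L6"]

Working:
idom tree: L1←L0 L2←L1 L3←L2 L4←L2 L5←L3 L6←L2
Dom∩ at merges:
  L1: preds {L0,L4}: {L0} ∩ {L0,L1,L2,L4} = {L0}; idom=L0
  L6: preds {L4,L5}: {L0,L1,L2,L4} ∩ {L0,L1,L2,L3,L5} = {L0,L1,L2}; idom=L2

DF walk-up:
  join L1 pred L0: · stop@L0
  join L1 pred L4: L4→L2→L1 stop@L0
  join L6 pred L4: L4 stop@L2
  join L6 pred L5: L5→L3 stop@L2
  L0 → ∅
  L1 → {L1}
  L2 → {L1}
  L3 → {L6}
  L4 → {L1,L6}
  L5 → {L6}
  L6 → ∅

φ for y: defs {L0,L1,L2,L3,L6}
  DF⁺ = {L1,L6}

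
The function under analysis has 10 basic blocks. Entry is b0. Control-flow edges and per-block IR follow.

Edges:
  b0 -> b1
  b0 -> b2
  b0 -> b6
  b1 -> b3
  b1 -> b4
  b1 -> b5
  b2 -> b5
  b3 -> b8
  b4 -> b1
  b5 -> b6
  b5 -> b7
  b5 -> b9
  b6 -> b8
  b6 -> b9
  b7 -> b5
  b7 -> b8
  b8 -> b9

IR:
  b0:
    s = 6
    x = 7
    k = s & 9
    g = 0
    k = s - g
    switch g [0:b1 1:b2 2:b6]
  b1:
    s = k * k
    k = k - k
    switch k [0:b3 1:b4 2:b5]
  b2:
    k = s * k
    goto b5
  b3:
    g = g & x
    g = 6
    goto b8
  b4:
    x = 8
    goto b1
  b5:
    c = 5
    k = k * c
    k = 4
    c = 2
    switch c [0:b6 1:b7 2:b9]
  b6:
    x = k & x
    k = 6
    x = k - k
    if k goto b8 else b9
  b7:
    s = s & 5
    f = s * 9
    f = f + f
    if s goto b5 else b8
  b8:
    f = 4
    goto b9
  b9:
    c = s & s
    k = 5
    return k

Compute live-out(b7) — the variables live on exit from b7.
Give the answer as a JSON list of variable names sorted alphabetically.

Answer: ["k", "s", "x"]

Derivation:
Per-block:
  b0: def={g,k,s,x} ue=∅
  b1: def={k,s} ue={k}
  b2: def={k} ue={k,s}
  b3: def={g} ue={g,x}
  b4: def={x} ue=∅
  b5: def={c,k} ue={k}
  b6: def={k,x} ue={k,x}
  b7: def={f,s} ue={s}
  b8: def={f} ue=∅
  b9: def={c,k} ue={s}

Live sets:
  b0: in=∅ out={g,k,s,x}
  b1: in={g,k,x} out={g,k,s,x}
  b2: in={k,s,x} out={k,s,x}
  b3: in={g,s,x} out={s}
  b4: in={g,k} out={g,k,x}
  b5: in={k,s,x} out={k,s,x}
  b6: in={k,s,x} out={s}
  b7: in={k,s,x} out={k,s,x}
  b8: in={s} out={s}
  b9: in={s} out=∅

live-out(b7) = ["k", "s", "x"]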